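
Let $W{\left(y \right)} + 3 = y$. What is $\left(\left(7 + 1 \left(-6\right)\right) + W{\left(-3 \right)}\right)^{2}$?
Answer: $25$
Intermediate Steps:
$W{\left(y \right)} = -3 + y$
$\left(\left(7 + 1 \left(-6\right)\right) + W{\left(-3 \right)}\right)^{2} = \left(\left(7 + 1 \left(-6\right)\right) - 6\right)^{2} = \left(\left(7 - 6\right) - 6\right)^{2} = \left(1 - 6\right)^{2} = \left(-5\right)^{2} = 25$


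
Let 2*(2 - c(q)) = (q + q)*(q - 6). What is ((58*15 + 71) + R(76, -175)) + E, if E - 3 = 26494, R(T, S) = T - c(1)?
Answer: 27507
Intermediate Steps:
c(q) = 2 - q*(-6 + q) (c(q) = 2 - (q + q)*(q - 6)/2 = 2 - 2*q*(-6 + q)/2 = 2 - q*(-6 + q))
R(T, S) = -7 + T (R(T, S) = T - (2 - 1*1**2 + 6*1) = T - (2 - 1*1 + 6) = T - (2 - 1 + 6) = T - 1*7 = T - 7 = -7 + T)
E = 26497 (E = 3 + 26494 = 26497)
((58*15 + 71) + R(76, -175)) + E = ((58*15 + 71) + (-7 + 76)) + 26497 = ((870 + 71) + 69) + 26497 = (941 + 69) + 26497 = 1010 + 26497 = 27507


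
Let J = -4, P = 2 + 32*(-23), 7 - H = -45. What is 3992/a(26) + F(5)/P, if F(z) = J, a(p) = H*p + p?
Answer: 733910/252863 ≈ 2.9024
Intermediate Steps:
H = 52 (H = 7 - 1*(-45) = 7 + 45 = 52)
P = -734 (P = 2 - 736 = -734)
a(p) = 53*p (a(p) = 52*p + p = 53*p)
F(z) = -4
3992/a(26) + F(5)/P = 3992/((53*26)) - 4/(-734) = 3992/1378 - 4*(-1/734) = 3992*(1/1378) + 2/367 = 1996/689 + 2/367 = 733910/252863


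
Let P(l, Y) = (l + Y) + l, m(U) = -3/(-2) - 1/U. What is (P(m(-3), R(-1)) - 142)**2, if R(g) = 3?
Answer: 164836/9 ≈ 18315.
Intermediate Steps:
m(U) = 3/2 - 1/U (m(U) = -3*(-1/2) - 1/U = 3/2 - 1/U)
P(l, Y) = Y + 2*l (P(l, Y) = (Y + l) + l = Y + 2*l)
(P(m(-3), R(-1)) - 142)**2 = ((3 + 2*(3/2 - 1/(-3))) - 142)**2 = ((3 + 2*(3/2 - 1*(-1/3))) - 142)**2 = ((3 + 2*(3/2 + 1/3)) - 142)**2 = ((3 + 2*(11/6)) - 142)**2 = ((3 + 11/3) - 142)**2 = (20/3 - 142)**2 = (-406/3)**2 = 164836/9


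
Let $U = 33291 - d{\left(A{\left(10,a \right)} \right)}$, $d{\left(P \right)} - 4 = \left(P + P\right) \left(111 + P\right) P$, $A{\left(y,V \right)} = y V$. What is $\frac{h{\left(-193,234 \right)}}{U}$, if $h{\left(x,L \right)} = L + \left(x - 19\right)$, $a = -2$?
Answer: $- \frac{22}{39513} \approx -0.00055678$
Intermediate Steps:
$h{\left(x,L \right)} = -19 + L + x$ ($h{\left(x,L \right)} = L + \left(-19 + x\right) = -19 + L + x$)
$A{\left(y,V \right)} = V y$
$d{\left(P \right)} = 4 + 2 P^{2} \left(111 + P\right)$ ($d{\left(P \right)} = 4 + \left(P + P\right) \left(111 + P\right) P = 4 + 2 P \left(111 + P\right) P = 4 + 2 P^{2} \left(111 + P\right)$)
$U = -39513$ ($U = 33291 - \left(4 + 2 \left(\left(-2\right) 10\right)^{3} + 222 \left(\left(-2\right) 10\right)^{2}\right) = 33291 - \left(4 + 2 \left(-20\right)^{3} + 222 \left(-20\right)^{2}\right) = 33291 - \left(4 + 2 \left(-8000\right) + 222 \cdot 400\right) = 33291 - \left(4 - 16000 + 88800\right) = 33291 - 72804 = -39513$)
$\frac{h{\left(-193,234 \right)}}{U} = \frac{-19 + 234 - 193}{-39513} = 22 \left(- \frac{1}{39513}\right) = - \frac{22}{39513}$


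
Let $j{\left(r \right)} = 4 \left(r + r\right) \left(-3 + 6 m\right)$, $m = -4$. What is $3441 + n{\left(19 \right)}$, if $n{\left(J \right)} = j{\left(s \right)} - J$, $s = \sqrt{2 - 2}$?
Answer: $3422$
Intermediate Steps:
$s = 0$ ($s = \sqrt{0} = 0$)
$j{\left(r \right)} = - 216 r$ ($j{\left(r \right)} = 4 \left(r + r\right) \left(-3 + 6 \left(-4\right)\right) = 4 \cdot 2 r \left(-3 - 24\right) = 8 r \left(-27\right) = - 216 r$)
$n{\left(J \right)} = - J$ ($n{\left(J \right)} = \left(-216\right) 0 - J = 0 - J = - J$)
$3441 + n{\left(19 \right)} = 3441 - 19 = 3422$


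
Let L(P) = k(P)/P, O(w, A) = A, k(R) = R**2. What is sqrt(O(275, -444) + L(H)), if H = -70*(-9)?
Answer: sqrt(186) ≈ 13.638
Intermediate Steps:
H = 630
L(P) = P (L(P) = P**2/P = P)
sqrt(O(275, -444) + L(H)) = sqrt(-444 + 630) = sqrt(186)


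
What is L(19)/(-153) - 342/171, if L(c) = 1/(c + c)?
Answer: -11629/5814 ≈ -2.0002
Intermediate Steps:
L(c) = 1/(2*c)
L(19)/(-153) - 342/171 = ((½)/19)/(-153) - 342/171 = ((½)*(1/19))*(-1/153) - 342*1/171 = (1/38)*(-1/153) - 2 = -1/5814 - 2 = -11629/5814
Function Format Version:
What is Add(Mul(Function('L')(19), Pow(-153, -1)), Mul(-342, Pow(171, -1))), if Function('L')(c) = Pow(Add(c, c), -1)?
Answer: Rational(-11629, 5814) ≈ -2.0002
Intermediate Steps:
Function('L')(c) = Mul(Rational(1, 2), Pow(c, -1)) (Function('L')(c) = Pow(Mul(2, c), -1) = Mul(Rational(1, 2), Pow(c, -1)))
Add(Mul(Function('L')(19), Pow(-153, -1)), Mul(-342, Pow(171, -1))) = Add(Mul(Mul(Rational(1, 2), Pow(19, -1)), Pow(-153, -1)), Mul(-342, Pow(171, -1))) = Add(Mul(Mul(Rational(1, 2), Rational(1, 19)), Rational(-1, 153)), Mul(-342, Rational(1, 171))) = Add(Mul(Rational(1, 38), Rational(-1, 153)), -2) = Add(Rational(-1, 5814), -2) = Rational(-11629, 5814)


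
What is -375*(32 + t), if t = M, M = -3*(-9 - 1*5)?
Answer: -27750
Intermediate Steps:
M = 42 (M = -3*(-9 - 5) = -3*(-14) = 42)
t = 42
-375*(32 + t) = -375*(32 + 42) = -375*74 = -27750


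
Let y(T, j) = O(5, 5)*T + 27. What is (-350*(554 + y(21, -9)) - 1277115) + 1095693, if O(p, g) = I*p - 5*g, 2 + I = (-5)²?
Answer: -1046272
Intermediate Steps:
I = 23 (I = -2 + (-5)² = -2 + 25 = 23)
O(p, g) = -5*g + 23*p (O(p, g) = 23*p - 5*g = -5*g + 23*p)
y(T, j) = 27 + 90*T (y(T, j) = (-5*5 + 23*5)*T + 27 = (-25 + 115)*T + 27 = 90*T + 27 = 27 + 90*T)
(-350*(554 + y(21, -9)) - 1277115) + 1095693 = (-350*(554 + (27 + 90*21)) - 1277115) + 1095693 = (-350*(554 + (27 + 1890)) - 1277115) + 1095693 = (-350*(554 + 1917) - 1277115) + 1095693 = (-350*2471 - 1277115) + 1095693 = (-864850 - 1277115) + 1095693 = -2141965 + 1095693 = -1046272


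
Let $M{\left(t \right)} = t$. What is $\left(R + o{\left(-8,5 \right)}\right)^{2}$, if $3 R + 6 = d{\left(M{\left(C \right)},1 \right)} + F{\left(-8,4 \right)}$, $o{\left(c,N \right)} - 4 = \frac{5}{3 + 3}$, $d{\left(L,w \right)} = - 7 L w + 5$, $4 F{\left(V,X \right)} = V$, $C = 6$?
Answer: $\frac{3721}{36} \approx 103.36$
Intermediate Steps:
$F{\left(V,X \right)} = \frac{V}{4}$
$d{\left(L,w \right)} = 5 - 7 L w$ ($d{\left(L,w \right)} = - 7 L w + 5 = 5 - 7 L w$)
$o{\left(c,N \right)} = \frac{29}{6}$ ($o{\left(c,N \right)} = 4 + \frac{5}{3 + 3} = 4 + \frac{5}{6} = \frac{29}{6}$)
$R = -15$ ($R = -2 + \frac{\left(5 - 42 \cdot 1\right) + \frac{1}{4} \left(-8\right)}{3} = -2 + \frac{\left(5 - 42\right) - 2}{3} = -2 + \frac{-37 - 2}{3} = -2 + \frac{1}{3} \left(-39\right) = -2 - 13 = -15$)
$\left(R + o{\left(-8,5 \right)}\right)^{2} = \left(-15 + \frac{29}{6}\right)^{2} = \left(- \frac{61}{6}\right)^{2} = \frac{3721}{36}$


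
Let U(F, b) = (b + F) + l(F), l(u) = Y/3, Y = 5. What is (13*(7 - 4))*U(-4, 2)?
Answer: -13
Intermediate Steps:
l(u) = 5/3
U(F, b) = 5/3 + F + b (U(F, b) = (b + F) + 5/3 = (F + b) + 5/3 = 5/3 + F + b)
(13*(7 - 4))*U(-4, 2) = (13*(7 - 4))*(5/3 - 4 + 2) = (13*3)*(-1/3) = 39*(-1/3) = -13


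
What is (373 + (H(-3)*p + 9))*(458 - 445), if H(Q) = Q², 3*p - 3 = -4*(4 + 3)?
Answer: 3991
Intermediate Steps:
p = -25/3 (p = 1 + (-4*(4 + 3))/3 = 1 + (-4*7)/3 = 1 + (⅓)*(-28) = 1 - 28/3 = -25/3 ≈ -8.3333)
(373 + (H(-3)*p + 9))*(458 - 445) = (373 + ((-3)²*(-25/3) + 9))*(458 - 445) = (373 + (9*(-25/3) + 9))*13 = (373 + (-75 + 9))*13 = (373 - 66)*13 = 307*13 = 3991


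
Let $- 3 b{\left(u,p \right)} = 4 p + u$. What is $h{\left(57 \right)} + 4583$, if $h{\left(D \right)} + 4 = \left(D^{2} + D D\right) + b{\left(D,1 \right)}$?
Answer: $\frac{33170}{3} \approx 11057.0$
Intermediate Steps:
$b{\left(u,p \right)} = - \frac{4 p}{3} - \frac{u}{3}$ ($b{\left(u,p \right)} = - \frac{4 p + u}{3} = - \frac{u + 4 p}{3} = - \frac{4 p}{3} - \frac{u}{3}$)
$h{\left(D \right)} = - \frac{16}{3} + 2 D^{2} - \frac{D}{3}$ ($h{\left(D \right)} = -4 - \left(\frac{4}{3} - D^{2} + \frac{D}{3} - D D\right) = -4 - \left(\frac{4}{3} - 2 D^{2} + \frac{D}{3}\right) = - \frac{16}{3} + 2 D^{2} - \frac{D}{3}$)
$h{\left(57 \right)} + 4583 = \left(- \frac{16}{3} + 2 \cdot 57^{2} - 19\right) + 4583 = \left(- \frac{16}{3} + 2 \cdot 3249 - 19\right) + 4583 = \left(- \frac{16}{3} + 6498 - 19\right) + 4583 = \frac{19421}{3} + 4583 = \frac{33170}{3}$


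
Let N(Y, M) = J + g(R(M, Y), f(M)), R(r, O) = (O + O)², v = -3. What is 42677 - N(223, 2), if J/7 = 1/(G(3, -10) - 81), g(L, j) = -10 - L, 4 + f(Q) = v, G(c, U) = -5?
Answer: 20777865/86 ≈ 2.4160e+5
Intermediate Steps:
R(r, O) = 4*O² (R(r, O) = (2*O)² = 4*O²)
f(Q) = -7 (f(Q) = -4 - 3 = -7)
J = -7/86 (J = 7/(-5 - 81) = 7/(-86) = 7*(-1/86) = -7/86 ≈ -0.081395)
N(Y, M) = -867/86 - 4*Y² (N(Y, M) = -7/86 + (-10 - 4*Y²) = -867/86 - 4*Y²)
42677 - N(223, 2) = 42677 - (-867/86 - 4*223²) = 42677 - (-867/86 - 4*49729) = 42677 - (-867/86 - 198916) = 42677 - 1*(-17107643/86) = 42677 + 17107643/86 = 20777865/86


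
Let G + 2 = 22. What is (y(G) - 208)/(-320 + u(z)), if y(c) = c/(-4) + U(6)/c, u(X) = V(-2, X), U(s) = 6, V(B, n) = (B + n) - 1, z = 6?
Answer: 2127/3170 ≈ 0.67098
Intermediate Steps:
G = 20 (G = -2 + 22 = 20)
V(B, n) = -1 + B + n
u(X) = -3 + X (u(X) = -1 - 2 + X = -3 + X)
y(c) = 6/c - c/4 (y(c) = c/(-4) + 6/c = c*(-¼) + 6/c = -c/4 + 6/c = 6/c - c/4)
(y(G) - 208)/(-320 + u(z)) = ((6/20 - ¼*20) - 208)/(-320 + (-3 + 6)) = ((6*(1/20) - 5) - 208)/(-320 + 3) = ((3/10 - 5) - 208)/(-317) = (-47/10 - 208)*(-1/317) = -2127/10*(-1/317) = 2127/3170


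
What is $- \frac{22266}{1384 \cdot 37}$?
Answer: $- \frac{11133}{25604} \approx -0.43481$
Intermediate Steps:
$- \frac{22266}{1384 \cdot 37} = - \frac{22266}{51208} = \left(-22266\right) \frac{1}{51208} = - \frac{11133}{25604}$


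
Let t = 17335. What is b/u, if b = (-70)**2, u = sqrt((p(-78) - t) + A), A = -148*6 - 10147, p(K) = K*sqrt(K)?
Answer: 4900/sqrt(-28370 - 78*I*sqrt(78)) ≈ 0.35307 + 29.085*I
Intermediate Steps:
p(K) = K**(3/2)
A = -11035 (A = -888 - 10147 = -11035)
u = sqrt(-28370 - 78*I*sqrt(78)) (u = sqrt(((-78)**(3/2) - 1*17335) - 11035) = sqrt((-78*I*sqrt(78) - 17335) - 11035) = sqrt((-17335 - 78*I*sqrt(78)) - 11035) = sqrt(-28370 - 78*I*sqrt(78)) ≈ 2.045 - 168.45*I)
b = 4900
b/u = 4900/(sqrt(-28370 - 78*I*sqrt(78))) = 4900/sqrt(-28370 - 78*I*sqrt(78))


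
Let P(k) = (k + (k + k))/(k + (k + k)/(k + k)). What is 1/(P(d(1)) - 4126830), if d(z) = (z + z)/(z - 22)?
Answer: -19/78409776 ≈ -2.4232e-7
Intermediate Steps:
d(z) = 2*z/(-22 + z) (d(z) = (2*z)/(-22 + z) = 2*z/(-22 + z))
P(k) = 3*k/(1 + k) (P(k) = (k + 2*k)/(k + (2*k)/((2*k))) = (3*k)/(k + (2*k)*(1/(2*k))) = (3*k)/(k + 1) = (3*k)/(1 + k) = 3*k/(1 + k))
1/(P(d(1)) - 4126830) = 1/(3*(2*1/(-22 + 1))/(1 + 2*1/(-22 + 1)) - 4126830) = 1/(3*(2*1/(-21))/(1 + 2*1/(-21)) - 4126830) = 1/(3*(2*1*(-1/21))/(1 + 2*1*(-1/21)) - 4126830) = 1/(3*(-2/21)/(1 - 2/21) - 4126830) = 1/(3*(-2/21)/(19/21) - 4126830) = 1/(3*(-2/21)*(21/19) - 4126830) = 1/(-6/19 - 4126830) = 1/(-78409776/19) = -19/78409776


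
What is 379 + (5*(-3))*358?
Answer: -4991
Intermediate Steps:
379 + (5*(-3))*358 = 379 - 15*358 = 379 - 5370 = -4991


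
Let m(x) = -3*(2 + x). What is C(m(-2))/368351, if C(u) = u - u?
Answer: 0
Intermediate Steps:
m(x) = -6 - 3*x
C(u) = 0
C(m(-2))/368351 = 0/368351 = 0*(1/368351) = 0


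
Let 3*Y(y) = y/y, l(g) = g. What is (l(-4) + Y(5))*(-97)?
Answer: 1067/3 ≈ 355.67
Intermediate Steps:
Y(y) = 1/3 (Y(y) = (y/y)/3 = (1/3)*1 = 1/3)
(l(-4) + Y(5))*(-97) = (-4 + 1/3)*(-97) = -11/3*(-97) = 1067/3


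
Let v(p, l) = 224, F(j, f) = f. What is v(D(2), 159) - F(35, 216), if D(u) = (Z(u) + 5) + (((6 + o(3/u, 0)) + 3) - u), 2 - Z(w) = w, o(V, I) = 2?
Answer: 8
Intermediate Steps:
Z(w) = 2 - w
D(u) = 18 - 2*u (D(u) = ((2 - u) + 5) + (((6 + 2) + 3) - u) = (7 - u) + ((8 + 3) - u) = (7 - u) + (11 - u) = 18 - 2*u)
v(D(2), 159) - F(35, 216) = 224 - 1*216 = 224 - 216 = 8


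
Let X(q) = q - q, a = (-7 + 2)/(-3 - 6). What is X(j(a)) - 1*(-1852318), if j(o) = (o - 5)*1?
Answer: 1852318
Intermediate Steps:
a = 5/9 (a = -5/(-9) = -5*(-⅑) = 5/9 ≈ 0.55556)
j(o) = -5 + o (j(o) = (-5 + o)*1 = -5 + o)
X(q) = 0
X(j(a)) - 1*(-1852318) = 0 - 1*(-1852318) = 0 + 1852318 = 1852318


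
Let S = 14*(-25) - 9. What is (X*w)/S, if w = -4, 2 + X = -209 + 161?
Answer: -200/359 ≈ -0.55710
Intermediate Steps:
X = -50 (X = -2 + (-209 + 161) = -2 - 48 = -50)
S = -359 (S = -350 - 9 = -359)
(X*w)/S = -50*(-4)/(-359) = 200*(-1/359) = -200/359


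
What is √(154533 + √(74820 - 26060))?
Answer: √(154533 + 2*√12190) ≈ 393.39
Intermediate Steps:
√(154533 + √(74820 - 26060)) = √(154533 + √48760) = √(154533 + 2*√12190)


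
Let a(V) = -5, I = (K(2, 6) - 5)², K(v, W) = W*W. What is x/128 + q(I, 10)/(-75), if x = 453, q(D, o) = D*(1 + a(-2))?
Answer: 526007/9600 ≈ 54.792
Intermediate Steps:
K(v, W) = W²
I = 961 (I = (6² - 5)² = (36 - 5)² = 31² = 961)
q(D, o) = -4*D (q(D, o) = D*(1 - 5) = D*(-4) = -4*D)
x/128 + q(I, 10)/(-75) = 453/128 - 4*961/(-75) = 453*(1/128) - 3844*(-1/75) = 453/128 + 3844/75 = 526007/9600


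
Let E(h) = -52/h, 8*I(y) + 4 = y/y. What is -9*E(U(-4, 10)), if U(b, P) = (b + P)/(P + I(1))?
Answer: 3003/4 ≈ 750.75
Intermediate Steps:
I(y) = -3/8 (I(y) = -½ + (y/y)/8 = -½ + (⅛)*1 = -½ + ⅛ = -3/8)
U(b, P) = (P + b)/(-3/8 + P) (U(b, P) = (b + P)/(P - 3/8) = (P + b)/(-3/8 + P))
-9*E(U(-4, 10)) = -(-468)/(8*(10 - 4)/(-3 + 8*10)) = -(-468)/(8*6/(-3 + 80)) = -(-468)/(8*6/77) = -(-468)/(8*(1/77)*6) = -(-468)/48/77 = -(-468)*77/48 = -9*(-1001/12) = 3003/4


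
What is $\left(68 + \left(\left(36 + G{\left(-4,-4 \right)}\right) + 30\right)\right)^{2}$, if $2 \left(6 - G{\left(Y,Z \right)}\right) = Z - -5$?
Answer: $\frac{77841}{4} \approx 19460.0$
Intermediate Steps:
$G{\left(Y,Z \right)} = \frac{7}{2} - \frac{Z}{2}$ ($G{\left(Y,Z \right)} = 6 - \frac{Z - -5}{2} = 6 - \frac{Z + 5}{2} = 6 - \frac{5 + Z}{2} = 6 - \left(\frac{5}{2} + \frac{Z}{2}\right) = \frac{7}{2} - \frac{Z}{2}$)
$\left(68 + \left(\left(36 + G{\left(-4,-4 \right)}\right) + 30\right)\right)^{2} = \left(68 + \left(\left(36 + \left(\frac{7}{2} - -2\right)\right) + 30\right)\right)^{2} = \left(68 + \left(\left(36 + \left(\frac{7}{2} + 2\right)\right) + 30\right)\right)^{2} = \left(68 + \left(\left(36 + \frac{11}{2}\right) + 30\right)\right)^{2} = \left(68 + \left(\frac{83}{2} + 30\right)\right)^{2} = \left(68 + \frac{143}{2}\right)^{2} = \left(\frac{279}{2}\right)^{2} = \frac{77841}{4}$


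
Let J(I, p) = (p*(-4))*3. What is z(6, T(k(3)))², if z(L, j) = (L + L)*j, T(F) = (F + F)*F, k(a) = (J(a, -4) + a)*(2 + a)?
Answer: 2435472360000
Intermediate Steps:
J(I, p) = -12*p (J(I, p) = -4*p*3 = -12*p)
k(a) = (2 + a)*(48 + a) (k(a) = (-12*(-4) + a)*(2 + a) = (48 + a)*(2 + a) = (2 + a)*(48 + a))
T(F) = 2*F² (T(F) = (2*F)*F = 2*F²)
z(L, j) = 2*L*j (z(L, j) = (2*L)*j = 2*L*j)
z(6, T(k(3)))² = (2*6*(2*(96 + 3² + 50*3)²))² = (2*6*(2*(96 + 9 + 150)²))² = (2*6*(2*255²))² = (2*6*(2*65025))² = (2*6*130050)² = 1560600² = 2435472360000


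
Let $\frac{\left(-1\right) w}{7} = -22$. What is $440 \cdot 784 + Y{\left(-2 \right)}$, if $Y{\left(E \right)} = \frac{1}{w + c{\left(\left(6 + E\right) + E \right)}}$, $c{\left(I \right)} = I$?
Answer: $\frac{53813761}{156} \approx 3.4496 \cdot 10^{5}$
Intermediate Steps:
$w = 154$ ($w = \left(-7\right) \left(-22\right) = 154$)
$Y{\left(E \right)} = \frac{1}{160 + 2 E}$ ($Y{\left(E \right)} = \frac{1}{154 + \left(\left(6 + E\right) + E\right)} = \frac{1}{154 + \left(6 + 2 E\right)} = \frac{1}{160 + 2 E}$)
$440 \cdot 784 + Y{\left(-2 \right)} = 440 \cdot 784 + \frac{1}{2 \left(80 - 2\right)} = 344960 + \frac{1}{2 \cdot 78} = 344960 + \frac{1}{2} \cdot \frac{1}{78} = 344960 + \frac{1}{156} = \frac{53813761}{156}$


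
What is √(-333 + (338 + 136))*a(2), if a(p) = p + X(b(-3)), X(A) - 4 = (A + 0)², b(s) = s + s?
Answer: 42*√141 ≈ 498.72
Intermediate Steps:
b(s) = 2*s
X(A) = 4 + A² (X(A) = 4 + (A + 0)² = 4 + A²)
a(p) = 40 + p (a(p) = p + (4 + (2*(-3))²) = p + (4 + (-6)²) = p + (4 + 36) = p + 40 = 40 + p)
√(-333 + (338 + 136))*a(2) = √(-333 + (338 + 136))*(40 + 2) = √(-333 + 474)*42 = √141*42 = 42*√141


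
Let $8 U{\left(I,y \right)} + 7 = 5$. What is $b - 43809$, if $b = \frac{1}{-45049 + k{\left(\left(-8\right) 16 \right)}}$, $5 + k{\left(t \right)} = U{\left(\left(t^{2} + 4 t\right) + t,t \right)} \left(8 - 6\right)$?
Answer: $- \frac{3947585183}{90109} \approx -43809.0$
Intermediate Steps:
$U{\left(I,y \right)} = - \frac{1}{4}$ ($U{\left(I,y \right)} = - \frac{7}{8} + \frac{1}{8} \cdot 5 = - \frac{7}{8} + \frac{5}{8} = - \frac{1}{4}$)
$k{\left(t \right)} = - \frac{11}{2}$ ($k{\left(t \right)} = -5 - \frac{8 - 6}{4} = -5 - \frac{1}{2} = - \frac{11}{2}$)
$b = - \frac{2}{90109}$ ($b = \frac{1}{-45049 - \frac{11}{2}} = \frac{1}{- \frac{90109}{2}} = - \frac{2}{90109} \approx -2.2195 \cdot 10^{-5}$)
$b - 43809 = - \frac{2}{90109} - 43809 = - \frac{3947585183}{90109}$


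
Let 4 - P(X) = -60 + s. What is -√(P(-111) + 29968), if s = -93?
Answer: -5*√1205 ≈ -173.57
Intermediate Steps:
P(X) = 157 (P(X) = 4 - (-60 - 93) = 4 - 1*(-153) = 4 + 153 = 157)
-√(P(-111) + 29968) = -√(157 + 29968) = -√30125 = -5*√1205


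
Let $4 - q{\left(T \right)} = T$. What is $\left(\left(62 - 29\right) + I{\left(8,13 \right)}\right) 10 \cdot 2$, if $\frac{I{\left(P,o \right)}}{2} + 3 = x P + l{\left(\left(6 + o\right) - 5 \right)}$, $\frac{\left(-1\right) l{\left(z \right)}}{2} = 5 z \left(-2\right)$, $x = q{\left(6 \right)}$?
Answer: $11100$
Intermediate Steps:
$q{\left(T \right)} = 4 - T$
$x = -2$ ($x = 4 - 6 = -2$)
$l{\left(z \right)} = 20 z$ ($l{\left(z \right)} = - 2 \cdot 5 z \left(-2\right) = - 2 \left(- 10 z\right) = 20 z$)
$I{\left(P,o \right)} = 34 - 4 P + 40 o$ ($I{\left(P,o \right)} = -6 + 2 \left(- 2 P + 20 \left(\left(6 + o\right) - 5\right)\right) = -6 + 2 \left(- 2 P + 20 \left(1 + o\right)\right) = -6 + 2 \left(- 2 P + \left(20 + 20 o\right)\right) = -6 + 2 \left(20 - 2 P + 20 o\right) = -6 + \left(40 - 4 P + 40 o\right) = 34 - 4 P + 40 o$)
$\left(\left(62 - 29\right) + I{\left(8,13 \right)}\right) 10 \cdot 2 = \left(\left(62 - 29\right) + \left(34 - 32 + 40 \cdot 13\right)\right) 10 \cdot 2 = \left(\left(62 - 29\right) + \left(34 - 32 + 520\right)\right) 20 = \left(33 + 522\right) 20 = 555 \cdot 20 = 11100$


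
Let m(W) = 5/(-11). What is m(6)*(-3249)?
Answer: 16245/11 ≈ 1476.8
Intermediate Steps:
m(W) = -5/11 (m(W) = 5*(-1/11) = -5/11)
m(6)*(-3249) = -5/11*(-3249) = 16245/11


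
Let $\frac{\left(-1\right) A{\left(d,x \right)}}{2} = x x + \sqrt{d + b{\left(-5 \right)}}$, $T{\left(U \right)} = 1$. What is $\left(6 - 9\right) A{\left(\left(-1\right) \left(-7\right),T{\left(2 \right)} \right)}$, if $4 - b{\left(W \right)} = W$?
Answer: $30$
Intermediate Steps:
$b{\left(W \right)} = 4 - W$
$A{\left(d,x \right)} = - 2 x^{2} - 2 \sqrt{9 + d}$ ($A{\left(d,x \right)} = - 2 \left(x x + \sqrt{d + \left(4 - -5\right)}\right) = - 2 \left(x^{2} + \sqrt{d + \left(4 + 5\right)}\right) = - 2 \left(x^{2} + \sqrt{d + 9}\right) = - 2 \left(x^{2} + \sqrt{9 + d}\right) = - 2 x^{2} - 2 \sqrt{9 + d}$)
$\left(6 - 9\right) A{\left(\left(-1\right) \left(-7\right),T{\left(2 \right)} \right)} = \left(6 - 9\right) \left(- 2 \cdot 1^{2} - 2 \sqrt{9 - -7}\right) = \left(6 - 9\right) \left(\left(-2\right) 1 - 2 \sqrt{9 + 7}\right) = - 3 \left(-2 - 2 \sqrt{16}\right) = - 3 \left(-2 - 8\right) = \left(-3\right) \left(-10\right) = 30$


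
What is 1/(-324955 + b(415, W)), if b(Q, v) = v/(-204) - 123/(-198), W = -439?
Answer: -2244/729192797 ≈ -3.0774e-6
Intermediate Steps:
b(Q, v) = 41/66 - v/204 (b(Q, v) = v*(-1/204) - 123*(-1/198) = -v/204 + 41/66 = 41/66 - v/204)
1/(-324955 + b(415, W)) = 1/(-324955 + (41/66 - 1/204*(-439))) = 1/(-324955 + (41/66 + 439/204)) = 1/(-324955 + 6223/2244) = 1/(-729192797/2244) = -2244/729192797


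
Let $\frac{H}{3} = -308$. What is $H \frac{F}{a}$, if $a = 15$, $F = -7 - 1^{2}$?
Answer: $\frac{2464}{5} \approx 492.8$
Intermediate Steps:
$H = -924$ ($H = 3 \left(-308\right) = -924$)
$F = -8$ ($F = -7 - 1 = -8$)
$H \frac{F}{a} = - 924 \left(- \frac{8}{15}\right) = - 924 \left(\left(-8\right) \frac{1}{15}\right) = \left(-924\right) \left(- \frac{8}{15}\right) = \frac{2464}{5}$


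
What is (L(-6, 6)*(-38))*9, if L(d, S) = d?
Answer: 2052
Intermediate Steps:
(L(-6, 6)*(-38))*9 = -6*(-38)*9 = 228*9 = 2052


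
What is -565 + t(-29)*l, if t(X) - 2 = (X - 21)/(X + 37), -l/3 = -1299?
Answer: -68509/4 ≈ -17127.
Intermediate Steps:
l = 3897 (l = -3*(-1299) = 3897)
t(X) = 2 + (-21 + X)/(37 + X) (t(X) = 2 + (X - 21)/(X + 37) = 2 + (-21 + X)/(37 + X))
-565 + t(-29)*l = -565 + ((53 + 3*(-29))/(37 - 29))*3897 = -565 + ((53 - 87)/8)*3897 = -565 + ((⅛)*(-34))*3897 = -565 - 17/4*3897 = -565 - 66249/4 = -68509/4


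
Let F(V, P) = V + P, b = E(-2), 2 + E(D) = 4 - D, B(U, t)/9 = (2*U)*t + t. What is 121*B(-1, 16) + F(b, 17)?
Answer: -17403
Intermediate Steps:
B(U, t) = 9*t + 18*U*t (B(U, t) = 9*((2*U)*t + t) = 9*(2*U*t + t) = 9*(t + 2*U*t) = 9*t + 18*U*t)
E(D) = 2 - D (E(D) = -2 + (4 - D) = 2 - D)
b = 4 (b = 2 - 1*(-2) = 2 + 2 = 4)
F(V, P) = P + V
121*B(-1, 16) + F(b, 17) = 121*(9*16*(1 + 2*(-1))) + (17 + 4) = 121*(9*16*(1 - 2)) + 21 = 121*(9*16*(-1)) + 21 = 121*(-144) + 21 = -17424 + 21 = -17403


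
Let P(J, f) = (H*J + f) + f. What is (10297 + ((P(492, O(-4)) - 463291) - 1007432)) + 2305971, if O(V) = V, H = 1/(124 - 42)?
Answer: 845543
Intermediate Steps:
H = 1/82 ≈ 0.012195
P(J, f) = 2*f + J/82 (P(J, f) = (J/82 + f) + f = (f + J/82) + f = 2*f + J/82)
(10297 + ((P(492, O(-4)) - 463291) - 1007432)) + 2305971 = (10297 + (((2*(-4) + (1/82)*492) - 463291) - 1007432)) + 2305971 = (10297 + (((-8 + 6) - 463291) - 1007432)) + 2305971 = (10297 + ((-2 - 463291) - 1007432)) + 2305971 = (10297 + (-463293 - 1007432)) + 2305971 = (10297 - 1470725) + 2305971 = -1460428 + 2305971 = 845543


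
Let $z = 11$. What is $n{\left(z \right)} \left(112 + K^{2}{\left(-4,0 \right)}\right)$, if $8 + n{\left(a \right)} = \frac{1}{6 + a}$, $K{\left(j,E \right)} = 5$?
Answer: $- \frac{18495}{17} \approx -1087.9$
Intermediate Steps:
$n{\left(a \right)} = -8 + \frac{1}{6 + a}$
$n{\left(z \right)} \left(112 + K^{2}{\left(-4,0 \right)}\right) = \frac{-47 - 88}{6 + 11} \left(112 + 5^{2}\right) = \frac{-47 - 88}{17} \left(112 + 25\right) = \frac{1}{17} \left(-135\right) 137 = \left(- \frac{135}{17}\right) 137 = - \frac{18495}{17}$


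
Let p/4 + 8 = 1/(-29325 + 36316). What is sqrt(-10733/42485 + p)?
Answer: I*sqrt(2845163862612073205)/297012635 ≈ 5.6791*I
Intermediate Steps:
p = -223708/6991 (p = -32 + 4/(-29325 + 36316) = -32 + 4/6991 = -223708/6991 ≈ -31.999)
sqrt(-10733/42485 + p) = sqrt(-10733/42485 - 223708/6991) = sqrt(-9579268783/297012635) = I*sqrt(2845163862612073205)/297012635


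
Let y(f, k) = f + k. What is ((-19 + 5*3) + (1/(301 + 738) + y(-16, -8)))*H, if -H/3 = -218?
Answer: -19025514/1039 ≈ -18311.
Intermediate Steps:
H = 654 (H = -3*(-218) = 654)
((-19 + 5*3) + (1/(301 + 738) + y(-16, -8)))*H = ((-19 + 5*3) + (1/(301 + 738) + (-16 - 8)))*654 = ((-19 + 15) + (1/1039 - 24))*654 = (-4 + (1/1039 - 24))*654 = (-4 - 24935/1039)*654 = -29091/1039*654 = -19025514/1039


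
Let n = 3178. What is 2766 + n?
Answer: 5944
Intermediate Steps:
2766 + n = 2766 + 3178 = 5944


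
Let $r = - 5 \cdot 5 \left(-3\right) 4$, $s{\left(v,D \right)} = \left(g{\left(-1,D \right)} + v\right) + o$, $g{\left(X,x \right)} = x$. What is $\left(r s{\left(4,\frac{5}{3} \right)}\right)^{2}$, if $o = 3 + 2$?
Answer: $10240000$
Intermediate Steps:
$o = 5$
$s{\left(v,D \right)} = 5 + D + v$ ($s{\left(v,D \right)} = \left(D + v\right) + 5 = 5 + D + v$)
$r = 300$ ($r = \left(-5\right) \left(-15\right) 4 = 75 \cdot 4 = 300$)
$\left(r s{\left(4,\frac{5}{3} \right)}\right)^{2} = \left(300 \left(5 + \frac{5}{3} + 4\right)\right)^{2} = \left(300 \cdot \frac{32}{3}\right)^{2} = 3200^{2} = 10240000$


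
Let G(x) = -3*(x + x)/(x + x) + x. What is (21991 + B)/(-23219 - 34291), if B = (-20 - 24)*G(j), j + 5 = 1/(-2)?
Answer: -7/18 ≈ -0.38889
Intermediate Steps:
j = -11/2 (j = -5 + 1/(-2) = -5 + 1*(-1/2) = -5 - 1/2 = -11/2 ≈ -5.5000)
G(x) = -3 + x (G(x) = -3*2*x/(2*x) + x = -3*2*x*1/(2*x) + x = -3*1 + x = -3 + x)
B = 374 (B = (-20 - 24)*(-3 - 11/2) = -44*(-17/2) = 374)
(21991 + B)/(-23219 - 34291) = (21991 + 374)/(-23219 - 34291) = 22365/(-57510) = 22365*(-1/57510) = -7/18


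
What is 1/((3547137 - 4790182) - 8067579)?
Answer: -1/9310624 ≈ -1.0740e-7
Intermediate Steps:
1/((3547137 - 4790182) - 8067579) = 1/(-1243045 - 8067579) = 1/(-9310624) = -1/9310624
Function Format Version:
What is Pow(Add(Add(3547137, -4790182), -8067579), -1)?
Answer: Rational(-1, 9310624) ≈ -1.0740e-7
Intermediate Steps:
Pow(Add(Add(3547137, -4790182), -8067579), -1) = Pow(Add(-1243045, -8067579), -1) = Pow(-9310624, -1) = Rational(-1, 9310624)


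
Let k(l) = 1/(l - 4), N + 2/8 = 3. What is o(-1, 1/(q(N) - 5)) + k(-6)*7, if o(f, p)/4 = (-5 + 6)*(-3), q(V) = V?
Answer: -127/10 ≈ -12.700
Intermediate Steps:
N = 11/4 (N = -1/4 + 3 = 11/4 ≈ 2.7500)
o(f, p) = -12 (o(f, p) = 4*((-5 + 6)*(-3)) = 4*(1*(-3)) = 4*(-3) = -12)
k(l) = 1/(-4 + l)
o(-1, 1/(q(N) - 5)) + k(-6)*7 = -12 + 7/(-4 - 6) = -12 + 7/(-10) = -12 - 1/10*7 = -12 - 7/10 = -127/10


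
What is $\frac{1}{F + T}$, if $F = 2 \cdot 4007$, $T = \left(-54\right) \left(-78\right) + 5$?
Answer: $\frac{1}{12231} \approx 8.1759 \cdot 10^{-5}$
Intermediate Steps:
$T = 4217$ ($T = 4212 + 5 = 4217$)
$F = 8014$
$\frac{1}{F + T} = \frac{1}{8014 + 4217} = \frac{1}{12231}$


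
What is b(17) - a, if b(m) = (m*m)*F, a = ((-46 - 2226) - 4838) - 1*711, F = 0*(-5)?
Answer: 7821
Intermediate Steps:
F = 0
a = -7821 (a = (-2272 - 4838) - 711 = -7110 - 711 = -7821)
b(m) = 0 (b(m) = (m*m)*0 = m²*0 = 0)
b(17) - a = 0 - 1*(-7821) = 0 + 7821 = 7821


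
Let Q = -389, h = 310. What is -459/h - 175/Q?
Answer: -124301/120590 ≈ -1.0308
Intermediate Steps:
-459/h - 175/Q = -459/310 - 175/(-389) = -459*1/310 - 175*(-1/389) = -459/310 + 175/389 = -124301/120590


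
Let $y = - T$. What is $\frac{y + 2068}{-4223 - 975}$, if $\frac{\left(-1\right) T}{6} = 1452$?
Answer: $- \frac{5390}{2599} \approx -2.0739$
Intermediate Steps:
$T = -8712$ ($T = \left(-6\right) 1452 = -8712$)
$y = 8712$ ($y = \left(-1\right) \left(-8712\right) = 8712$)
$\frac{y + 2068}{-4223 - 975} = \frac{8712 + 2068}{-4223 - 975} = \frac{10780}{-5198} = 10780 \left(- \frac{1}{5198}\right) = - \frac{5390}{2599}$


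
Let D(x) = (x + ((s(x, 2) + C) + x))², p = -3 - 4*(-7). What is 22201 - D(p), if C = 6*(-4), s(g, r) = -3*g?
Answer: 19800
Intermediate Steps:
p = 25 (p = -3 + 28 = 25)
C = -24
D(x) = (-24 - x)² (D(x) = (x + ((-3*x - 24) + x))² = (x + ((-24 - 3*x) + x))² = (x + (-24 - 2*x))² = (-24 - x)²)
22201 - D(p) = 22201 - (24 + 25)² = 22201 - 1*49² = 22201 - 1*2401 = 22201 - 2401 = 19800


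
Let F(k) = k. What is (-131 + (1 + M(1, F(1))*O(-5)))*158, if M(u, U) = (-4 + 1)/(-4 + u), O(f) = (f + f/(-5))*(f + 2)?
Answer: -18644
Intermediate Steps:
O(f) = 4*f*(2 + f)/5 (O(f) = (f + f*(-⅕))*(2 + f) = (f - f/5)*(2 + f) = (4*f/5)*(2 + f) = 4*f*(2 + f)/5)
M(u, U) = -3/(-4 + u)
(-131 + (1 + M(1, F(1))*O(-5)))*158 = (-131 + (1 + (-3/(-4 + 1))*((⅘)*(-5)*(2 - 5))))*158 = (-131 + (1 + (-3/(-3))*((⅘)*(-5)*(-3))))*158 = (-131 + (1 - 3*(-⅓)*12))*158 = (-131 + (1 + 1*12))*158 = (-131 + (1 + 12))*158 = (-131 + 13)*158 = -118*158 = -18644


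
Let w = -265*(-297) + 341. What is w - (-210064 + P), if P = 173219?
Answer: 115891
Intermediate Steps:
w = 79046 (w = 78705 + 341 = 79046)
w - (-210064 + P) = 79046 - (-210064 + 173219) = 79046 - 1*(-36845) = 79046 + 36845 = 115891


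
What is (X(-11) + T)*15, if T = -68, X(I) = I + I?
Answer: -1350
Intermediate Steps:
X(I) = 2*I
(X(-11) + T)*15 = (2*(-11) - 68)*15 = (-22 - 68)*15 = -90*15 = -1350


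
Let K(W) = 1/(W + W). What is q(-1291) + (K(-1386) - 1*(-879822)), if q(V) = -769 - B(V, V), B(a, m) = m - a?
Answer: 2436734915/2772 ≈ 8.7905e+5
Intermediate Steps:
K(W) = 1/(2*W)
q(V) = -769 (q(V) = -769 - (V - V) = -769 - 1*0 = -769 + 0 = -769)
q(-1291) + (K(-1386) - 1*(-879822)) = -769 + ((½)/(-1386) - 1*(-879822)) = -769 + ((½)*(-1/1386) + 879822) = -769 + (-1/2772 + 879822) = -769 + 2438866583/2772 = 2436734915/2772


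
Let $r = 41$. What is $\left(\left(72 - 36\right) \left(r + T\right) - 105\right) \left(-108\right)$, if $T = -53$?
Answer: $57996$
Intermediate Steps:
$\left(\left(72 - 36\right) \left(r + T\right) - 105\right) \left(-108\right) = \left(\left(72 - 36\right) \left(41 - 53\right) - 105\right) \left(-108\right) = \left(36 \left(-12\right) - 105\right) \left(-108\right) = \left(-432 - 105\right) \left(-108\right) = \left(-537\right) \left(-108\right) = 57996$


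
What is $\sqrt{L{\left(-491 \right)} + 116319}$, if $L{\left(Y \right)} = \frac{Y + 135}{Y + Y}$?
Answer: $\frac{\sqrt{28042388237}}{491} \approx 341.06$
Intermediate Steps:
$L{\left(Y \right)} = \frac{135 + Y}{2 Y}$
$\sqrt{L{\left(-491 \right)} + 116319} = \sqrt{\frac{135 - 491}{2 \left(-491\right)} + 116319} = \sqrt{\frac{1}{2} \left(- \frac{1}{491}\right) \left(-356\right) + 116319} = \sqrt{\frac{178}{491} + 116319} = \sqrt{\frac{57112807}{491}} = \frac{\sqrt{28042388237}}{491}$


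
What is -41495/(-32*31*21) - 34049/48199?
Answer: 1290708737/1004081568 ≈ 1.2855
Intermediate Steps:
-41495/(-32*31*21) - 34049/48199 = -41495/((-992*21)) - 34049*1/48199 = -41495/(-20832) - 34049/48199 = -41495*(-1/20832) - 34049/48199 = 41495/20832 - 34049/48199 = 1290708737/1004081568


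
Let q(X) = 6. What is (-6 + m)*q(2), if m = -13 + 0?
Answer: -114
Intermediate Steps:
m = -13
(-6 + m)*q(2) = (-6 - 13)*6 = -19*6 = -114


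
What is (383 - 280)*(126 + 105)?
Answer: 23793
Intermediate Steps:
(383 - 280)*(126 + 105) = 103*231 = 23793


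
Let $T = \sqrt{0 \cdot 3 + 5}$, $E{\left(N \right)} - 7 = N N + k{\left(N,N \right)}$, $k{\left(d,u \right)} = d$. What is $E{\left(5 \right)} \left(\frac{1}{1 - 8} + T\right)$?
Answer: $- \frac{37}{7} + 37 \sqrt{5} \approx 77.449$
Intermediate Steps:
$E{\left(N \right)} = 7 + N + N^{2}$ ($E{\left(N \right)} = 7 + \left(N N + N\right) = 7 + \left(N^{2} + N\right) = 7 + \left(N + N^{2}\right) = 7 + N + N^{2}$)
$T = \sqrt{5}$ ($T = \sqrt{0 + 5} = \sqrt{5} \approx 2.2361$)
$E{\left(5 \right)} \left(\frac{1}{1 - 8} + T\right) = \left(7 + 5 + 5^{2}\right) \left(\frac{1}{1 - 8} + \sqrt{5}\right) = \left(7 + 5 + 25\right) \left(\frac{1}{-7} + \sqrt{5}\right) = 37 \left(- \frac{1}{7} + \sqrt{5}\right) = - \frac{37}{7} + 37 \sqrt{5}$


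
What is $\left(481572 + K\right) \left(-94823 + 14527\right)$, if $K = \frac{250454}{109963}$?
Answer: $- \frac{4252102967477840}{109963} \approx -3.8668 \cdot 10^{10}$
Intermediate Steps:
$K = \frac{250454}{109963}$ ($K = 250454 \cdot \frac{1}{109963} = \frac{250454}{109963} \approx 2.2776$)
$\left(481572 + K\right) \left(-94823 + 14527\right) = \left(481572 + \frac{250454}{109963}\right) \left(-94823 + 14527\right) = \frac{52955352290}{109963} \left(-80296\right) = - \frac{4252102967477840}{109963}$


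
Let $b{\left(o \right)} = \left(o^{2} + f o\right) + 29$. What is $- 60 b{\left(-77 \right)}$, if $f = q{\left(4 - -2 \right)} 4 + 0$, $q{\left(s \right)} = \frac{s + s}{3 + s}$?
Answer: $-332840$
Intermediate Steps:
$q{\left(s \right)} = \frac{2 s}{3 + s}$
$f = \frac{16}{3}$ ($f = \frac{2 \left(4 - -2\right)}{3 + \left(4 - -2\right)} 4 + 0 = \frac{2 \left(4 + 2\right)}{3 + \left(4 + 2\right)} 4 + 0 = 2 \cdot 6 \frac{1}{3 + 6} \cdot 4 + 0 = 2 \cdot 6 \cdot \frac{1}{9} \cdot 4 + 0 = \frac{4}{3} \cdot 4 + 0 = \frac{16}{3} + 0 = \frac{16}{3} \approx 5.3333$)
$b{\left(o \right)} = 29 + o^{2} + \frac{16 o}{3}$ ($b{\left(o \right)} = \left(o^{2} + \frac{16 o}{3}\right) + 29 = 29 + o^{2} + \frac{16 o}{3}$)
$- 60 b{\left(-77 \right)} = - 60 \left(29 + \left(-77\right)^{2} + \frac{16}{3} \left(-77\right)\right) = - 60 \left(29 + 5929 - \frac{1232}{3}\right) = \left(-60\right) \frac{16642}{3} = -332840$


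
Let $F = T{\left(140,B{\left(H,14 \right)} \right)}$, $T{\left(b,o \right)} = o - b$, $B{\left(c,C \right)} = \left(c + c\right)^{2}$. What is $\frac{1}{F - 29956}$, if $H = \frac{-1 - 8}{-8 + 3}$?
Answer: $- \frac{25}{752076} \approx -3.3241 \cdot 10^{-5}$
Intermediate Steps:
$H = \frac{9}{5}$ ($H = - \frac{9}{-5} = \left(-9\right) \left(- \frac{1}{5}\right) = \frac{9}{5} \approx 1.8$)
$B{\left(c,C \right)} = 4 c^{2}$ ($B{\left(c,C \right)} = \left(2 c\right)^{2} = 4 c^{2}$)
$F = - \frac{3176}{25}$ ($F = 4 \left(\frac{9}{5}\right)^{2} - 140 = 4 \cdot \frac{81}{25} - 140 = \frac{324}{25} - 140 = - \frac{3176}{25} \approx -127.04$)
$\frac{1}{F - 29956} = \frac{1}{- \frac{3176}{25} - 29956} = \frac{1}{- \frac{752076}{25}} = - \frac{25}{752076}$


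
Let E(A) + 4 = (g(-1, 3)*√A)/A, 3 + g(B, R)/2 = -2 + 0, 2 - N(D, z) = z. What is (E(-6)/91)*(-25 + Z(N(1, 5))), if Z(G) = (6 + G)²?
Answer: 64/91 - 80*I*√6/273 ≈ 0.7033 - 0.7178*I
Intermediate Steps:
N(D, z) = 2 - z
g(B, R) = -10 (g(B, R) = -6 + 2*(-2 + 0) = -6 + 2*(-2) = -6 - 4 = -10)
E(A) = -4 - 10/√A (E(A) = -4 + (-10*√A)/A = -4 - 10/√A)
(E(-6)/91)*(-25 + Z(N(1, 5))) = ((-4 - (-5)*I*√6/3)/91)*(-25 + (6 + (2 - 1*5))²) = ((-4 - (-5)*I*√6/3)*(1/91))*(-25 + (6 + (2 - 5))²) = ((-4 + 5*I*√6/3)*(1/91))*(-25 + (6 - 3)²) = (-4/91 + 5*I*√6/273)*(-25 + 3²) = (-4/91 + 5*I*√6/273)*(-25 + 9) = (-4/91 + 5*I*√6/273)*(-16) = 64/91 - 80*I*√6/273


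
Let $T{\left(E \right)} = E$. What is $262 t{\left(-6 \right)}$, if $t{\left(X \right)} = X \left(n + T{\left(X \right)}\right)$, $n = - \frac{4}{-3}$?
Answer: $7336$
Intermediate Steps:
$n = \frac{4}{3}$ ($n = \left(-4\right) \left(- \frac{1}{3}\right) = \frac{4}{3} \approx 1.3333$)
$t{\left(X \right)} = X \left(\frac{4}{3} + X\right)$
$262 t{\left(-6 \right)} = 262 \cdot \frac{1}{3} \left(-6\right) \left(4 + 3 \left(-6\right)\right) = 262 \cdot \frac{1}{3} \left(-6\right) \left(4 - 18\right) = 262 \cdot \frac{1}{3} \left(-6\right) \left(-14\right) = 262 \cdot 28 = 7336$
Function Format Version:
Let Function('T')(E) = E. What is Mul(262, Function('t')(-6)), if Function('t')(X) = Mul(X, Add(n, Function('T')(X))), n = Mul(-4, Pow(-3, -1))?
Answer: 7336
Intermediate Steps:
n = Rational(4, 3) (n = Mul(-4, Rational(-1, 3)) = Rational(4, 3) ≈ 1.3333)
Function('t')(X) = Mul(X, Add(Rational(4, 3), X))
Mul(262, Function('t')(-6)) = Mul(262, Mul(Rational(1, 3), -6, Add(4, Mul(3, -6)))) = Mul(262, Mul(Rational(1, 3), -6, Add(4, -18))) = Mul(262, Mul(Rational(1, 3), -6, -14)) = Mul(262, 28) = 7336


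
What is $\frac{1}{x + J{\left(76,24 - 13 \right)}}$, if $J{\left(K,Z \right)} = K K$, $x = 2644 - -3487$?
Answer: $\frac{1}{11907} \approx 8.3984 \cdot 10^{-5}$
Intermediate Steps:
$x = 6131$ ($x = 2644 + 3487 = 6131$)
$J{\left(K,Z \right)} = K^{2}$
$\frac{1}{x + J{\left(76,24 - 13 \right)}} = \frac{1}{6131 + 76^{2}} = \frac{1}{6131 + 5776} = \frac{1}{11907}$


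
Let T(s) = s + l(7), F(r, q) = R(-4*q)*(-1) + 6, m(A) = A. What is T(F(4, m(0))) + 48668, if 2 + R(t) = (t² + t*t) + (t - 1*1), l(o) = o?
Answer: 48684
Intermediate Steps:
R(t) = -3 + t + 2*t² (R(t) = -2 + ((t² + t*t) + (t - 1*1)) = -2 + ((t² + t²) + (t - 1)) = -2 + (2*t² + (-1 + t)) = -2 + (-1 + t + 2*t²) = -3 + t + 2*t²)
F(r, q) = 9 - 32*q² + 4*q (F(r, q) = (-3 - 4*q + 2*(-4*q)²)*(-1) + 6 = (-3 - 4*q + 2*(16*q²))*(-1) + 6 = (-3 - 4*q + 32*q²)*(-1) + 6 = (3 - 32*q² + 4*q) + 6 = 9 - 32*q² + 4*q)
T(s) = 7 + s (T(s) = s + 7 = 7 + s)
T(F(4, m(0))) + 48668 = (7 + (9 - 32*0² + 4*0)) + 48668 = (7 + (9 - 32*0 + 0)) + 48668 = (7 + (9 + 0 + 0)) + 48668 = (7 + 9) + 48668 = 16 + 48668 = 48684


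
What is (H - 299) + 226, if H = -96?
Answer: -169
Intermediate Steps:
(H - 299) + 226 = (-96 - 299) + 226 = -395 + 226 = -169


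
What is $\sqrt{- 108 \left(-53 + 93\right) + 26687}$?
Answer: $\sqrt{22367} \approx 149.56$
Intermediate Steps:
$\sqrt{- 108 \left(-53 + 93\right) + 26687} = \sqrt{\left(-108\right) 40 + 26687} = \sqrt{-4320 + 26687} = \sqrt{22367}$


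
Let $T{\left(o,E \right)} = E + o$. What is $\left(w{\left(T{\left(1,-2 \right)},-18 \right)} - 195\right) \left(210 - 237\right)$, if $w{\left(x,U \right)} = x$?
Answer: $5292$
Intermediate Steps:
$\left(w{\left(T{\left(1,-2 \right)},-18 \right)} - 195\right) \left(210 - 237\right) = \left(\left(-2 + 1\right) - 195\right) \left(210 - 237\right) = \left(-1 - 195\right) \left(-27\right) = \left(-196\right) \left(-27\right) = 5292$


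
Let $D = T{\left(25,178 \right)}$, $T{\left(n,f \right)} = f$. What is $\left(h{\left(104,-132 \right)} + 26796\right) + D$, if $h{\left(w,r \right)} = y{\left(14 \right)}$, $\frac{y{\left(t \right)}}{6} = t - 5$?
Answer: $27028$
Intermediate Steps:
$D = 178$
$y{\left(t \right)} = -30 + 6 t$ ($y{\left(t \right)} = 6 \left(t - 5\right) = 6 \left(-5 + t\right) = -30 + 6 t$)
$h{\left(w,r \right)} = 54$ ($h{\left(w,r \right)} = -30 + 6 \cdot 14 = -30 + 84 = 54$)
$\left(h{\left(104,-132 \right)} + 26796\right) + D = \left(54 + 26796\right) + 178 = 26850 + 178 = 27028$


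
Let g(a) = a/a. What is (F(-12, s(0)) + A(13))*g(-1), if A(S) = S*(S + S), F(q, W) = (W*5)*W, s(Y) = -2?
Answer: 358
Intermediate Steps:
F(q, W) = 5*W² (F(q, W) = (5*W)*W = 5*W²)
A(S) = 2*S² (A(S) = S*(2*S) = 2*S²)
g(a) = 1
(F(-12, s(0)) + A(13))*g(-1) = (5*(-2)² + 2*13²)*1 = (5*4 + 2*169)*1 = (20 + 338)*1 = 358*1 = 358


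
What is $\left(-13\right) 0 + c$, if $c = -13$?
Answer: $-13$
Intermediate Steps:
$\left(-13\right) 0 + c = \left(-13\right) 0 - 13 = 0 - 13 = -13$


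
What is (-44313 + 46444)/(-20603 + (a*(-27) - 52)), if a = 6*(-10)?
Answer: -2131/19035 ≈ -0.11195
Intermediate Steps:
a = -60
(-44313 + 46444)/(-20603 + (a*(-27) - 52)) = (-44313 + 46444)/(-20603 + (-60*(-27) - 52)) = 2131/(-20603 + (1620 - 52)) = 2131/(-20603 + 1568) = 2131/(-19035) = 2131*(-1/19035) = -2131/19035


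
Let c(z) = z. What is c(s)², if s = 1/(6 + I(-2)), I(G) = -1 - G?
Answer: 1/49 ≈ 0.020408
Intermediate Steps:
s = ⅐ (s = 1/(6 + (-1 - 1*(-2))) = 1/(6 + (-1 + 2)) = 1/(6 + 1) = 1/7 = ⅐ ≈ 0.14286)
c(s)² = (⅐)² = 1/49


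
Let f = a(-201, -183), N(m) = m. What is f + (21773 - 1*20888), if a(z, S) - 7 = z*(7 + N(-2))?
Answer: -113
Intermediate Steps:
a(z, S) = 7 + 5*z (a(z, S) = 7 + z*(7 - 2) = 7 + z*5 = 7 + 5*z)
f = -998 (f = 7 + 5*(-201) = 7 - 1005 = -998)
f + (21773 - 1*20888) = -998 + (21773 - 1*20888) = -998 + (21773 - 20888) = -998 + 885 = -113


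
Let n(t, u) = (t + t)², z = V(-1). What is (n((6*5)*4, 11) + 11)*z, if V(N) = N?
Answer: -57611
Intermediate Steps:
z = -1
n(t, u) = 4*t² (n(t, u) = (2*t)² = 4*t²)
(n((6*5)*4, 11) + 11)*z = (4*((6*5)*4)² + 11)*(-1) = (4*(30*4)² + 11)*(-1) = (4*120² + 11)*(-1) = (4*14400 + 11)*(-1) = (57600 + 11)*(-1) = 57611*(-1) = -57611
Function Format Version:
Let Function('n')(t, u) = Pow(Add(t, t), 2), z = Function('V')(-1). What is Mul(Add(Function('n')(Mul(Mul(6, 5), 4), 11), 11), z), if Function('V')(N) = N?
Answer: -57611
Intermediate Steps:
z = -1
Function('n')(t, u) = Mul(4, Pow(t, 2)) (Function('n')(t, u) = Pow(Mul(2, t), 2) = Mul(4, Pow(t, 2)))
Mul(Add(Function('n')(Mul(Mul(6, 5), 4), 11), 11), z) = Mul(Add(Mul(4, Pow(Mul(Mul(6, 5), 4), 2)), 11), -1) = Mul(Add(Mul(4, Pow(Mul(30, 4), 2)), 11), -1) = Mul(Add(Mul(4, Pow(120, 2)), 11), -1) = Mul(Add(Mul(4, 14400), 11), -1) = Mul(Add(57600, 11), -1) = Mul(57611, -1) = -57611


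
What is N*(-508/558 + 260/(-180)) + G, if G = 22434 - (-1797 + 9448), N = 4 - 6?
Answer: 458419/31 ≈ 14788.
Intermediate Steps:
N = -2
G = 14783 (G = 22434 - 1*7651 = 22434 - 7651 = 14783)
N*(-508/558 + 260/(-180)) + G = -2*(-508/558 + 260/(-180)) + 14783 = -2*(-508*1/558 + 260*(-1/180)) + 14783 = -2*(-254/279 - 13/9) + 14783 = -2*(-73/31) + 14783 = 146/31 + 14783 = 458419/31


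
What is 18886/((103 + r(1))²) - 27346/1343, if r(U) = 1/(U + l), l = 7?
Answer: -16989081778/914079375 ≈ -18.586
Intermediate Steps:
r(U) = 1/(7 + U) (r(U) = 1/(U + 7) = 1/(7 + U))
18886/((103 + r(1))²) - 27346/1343 = 18886/((103 + 1/(7 + 1))²) - 27346/1343 = 18886/((103 + 1/8)²) - 27346*1/1343 = 18886/((103 + ⅛)²) - 27346/1343 = 18886/((825/8)²) - 27346/1343 = 18886/(680625/64) - 27346/1343 = 18886*(64/680625) - 27346/1343 = 1208704/680625 - 27346/1343 = -16989081778/914079375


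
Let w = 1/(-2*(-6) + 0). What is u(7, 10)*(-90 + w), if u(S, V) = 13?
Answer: -14027/12 ≈ -1168.9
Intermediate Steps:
w = 1/12 (w = 1/(12 + 0) = 1/12 ≈ 0.083333)
u(7, 10)*(-90 + w) = 13*(-90 + 1/12) = 13*(-1079/12) = -14027/12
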